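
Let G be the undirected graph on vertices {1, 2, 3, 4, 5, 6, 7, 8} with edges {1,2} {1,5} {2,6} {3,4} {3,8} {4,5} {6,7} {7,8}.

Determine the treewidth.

A width-2 tree decomposition is:
Bags: B1 = {1, 2, 5}  B2 = {2, 4, 5}  B3 = {2, 3, 4}  B4 = {2, 3, 8}  B5 = {2, 7, 8}  B6 = {2, 6, 7}
Tree: B1–B2, B2–B3, B3–B4, B4–B5, B5–B6
Each bag holds 3 vertices, so the decomposition has width 2, which upper-bounds the treewidth. The edges 2–1–5–4–3–8–7–6–2 form a cycle, so G is not a tree and its treewidth is at least 2. Combining the bounds, tw(G) = 2.

2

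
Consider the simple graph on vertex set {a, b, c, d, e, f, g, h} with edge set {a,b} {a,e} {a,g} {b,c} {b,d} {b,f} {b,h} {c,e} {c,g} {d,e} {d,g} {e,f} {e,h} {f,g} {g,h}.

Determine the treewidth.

3

A width-3 tree decomposition is:
Bags: B1 = {a, b, e, g}  B2 = {b, e, f, g}  B3 = {b, d, e, g}  B4 = {b, c, e, g}  B5 = {b, e, g, h}
Tree: B1–B2, B2–B3, B3–B4, B4–B5
The largest bag has 4 vertices, giving width 3; this decomposition certifies tw(G) ≤ 3. For the lower bound: the 4 vertex sets {a,e}, {f,g}, {b}, {d} are disjoint, each induces a connected subgraph, and every pair is joined by at least one edge of G. Contracting each set to a single vertex therefore yields K_{4} as a minor, and since treewidth is minor-monotone, tw(G) ≥ tw(K_{4}) = 3. Combining the bounds, tw(G) = 3.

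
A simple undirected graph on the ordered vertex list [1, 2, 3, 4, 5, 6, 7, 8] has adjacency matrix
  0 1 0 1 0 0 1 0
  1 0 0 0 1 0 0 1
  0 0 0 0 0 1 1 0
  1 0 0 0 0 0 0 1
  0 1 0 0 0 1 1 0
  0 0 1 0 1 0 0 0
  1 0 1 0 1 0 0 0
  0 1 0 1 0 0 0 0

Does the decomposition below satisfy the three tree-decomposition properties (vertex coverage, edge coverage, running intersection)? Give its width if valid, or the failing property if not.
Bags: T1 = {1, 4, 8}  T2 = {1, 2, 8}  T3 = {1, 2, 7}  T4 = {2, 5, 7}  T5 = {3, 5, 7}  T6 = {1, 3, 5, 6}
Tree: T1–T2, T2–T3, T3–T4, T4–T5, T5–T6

A tree decomposition must satisfy three properties: every vertex lies in some bag; for every edge, both endpoints lie together in some bag; and for every vertex, the bags containing it form a connected subtree. Here bags containing vertex 1 are not connected in the tree, so the decomposition is invalid.

No — bags containing vertex 1 are not connected in the tree.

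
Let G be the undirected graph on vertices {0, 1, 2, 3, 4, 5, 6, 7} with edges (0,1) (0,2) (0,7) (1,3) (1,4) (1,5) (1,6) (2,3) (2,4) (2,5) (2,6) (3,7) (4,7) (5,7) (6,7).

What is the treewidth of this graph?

A width-3 tree decomposition is:
Bags: B1 = {0, 1, 2, 7}  B2 = {1, 2, 5, 7}  B3 = {1, 2, 3, 7}  B4 = {1, 2, 4, 7}  B5 = {1, 2, 6, 7}
Tree: B1–B2, B2–B3, B3–B4, B4–B5
The largest bag has 4 vertices, giving width 3; this decomposition certifies tw(G) ≤ 3. For the lower bound: the 4 vertex sets {0,2}, {5,7}, {1}, {3} are disjoint, each induces a connected subgraph, and every pair is joined by at least one edge of G. Contracting each set to a single vertex therefore yields K_{4} as a minor, and since treewidth is minor-monotone, tw(G) ≥ tw(K_{4}) = 3. The upper and lower bounds meet at 3, so that is the treewidth.

3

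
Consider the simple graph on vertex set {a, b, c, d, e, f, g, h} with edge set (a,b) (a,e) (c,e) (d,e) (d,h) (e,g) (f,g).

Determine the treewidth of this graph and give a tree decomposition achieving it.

Each bag holds 2 vertices, so the decomposition has width 1, which upper-bounds the treewidth. Since G has at least one edge (e.g. e–d), it is not an edgeless graph, so tw(G) ≥ 1. Therefore the treewidth is 1.

Treewidth 1.
One such decomposition:
Bags: B1 = {d, e}  B2 = {e, g}  B3 = {c, e}  B4 = {d, h}  B5 = {a, e}  B6 = {a, b}  B7 = {f, g}
Tree: B1–B2, B1–B3, B1–B4, B3–B5, B5–B6, B2–B7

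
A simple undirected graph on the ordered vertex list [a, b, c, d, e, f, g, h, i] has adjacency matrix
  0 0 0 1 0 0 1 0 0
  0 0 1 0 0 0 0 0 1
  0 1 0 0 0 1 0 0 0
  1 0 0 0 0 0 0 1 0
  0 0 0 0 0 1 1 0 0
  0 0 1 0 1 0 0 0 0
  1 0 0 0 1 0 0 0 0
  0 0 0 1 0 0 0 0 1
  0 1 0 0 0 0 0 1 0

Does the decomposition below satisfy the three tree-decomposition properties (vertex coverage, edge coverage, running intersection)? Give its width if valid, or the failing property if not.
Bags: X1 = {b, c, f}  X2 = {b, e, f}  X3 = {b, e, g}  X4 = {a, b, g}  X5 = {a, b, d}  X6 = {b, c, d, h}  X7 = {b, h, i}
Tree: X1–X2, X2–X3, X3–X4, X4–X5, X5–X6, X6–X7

No — bags containing vertex c are not connected in the tree.

A tree decomposition must satisfy three properties: every vertex lies in some bag; for every edge, both endpoints lie together in some bag; and for every vertex, the bags containing it form a connected subtree. Here bags containing vertex c are not connected in the tree, so the decomposition is invalid.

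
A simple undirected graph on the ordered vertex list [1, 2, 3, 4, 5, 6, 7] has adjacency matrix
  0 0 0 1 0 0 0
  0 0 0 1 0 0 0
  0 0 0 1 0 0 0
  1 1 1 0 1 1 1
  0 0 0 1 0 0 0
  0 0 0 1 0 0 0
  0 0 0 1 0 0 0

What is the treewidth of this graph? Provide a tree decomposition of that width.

Every bag has size at most 2, so the width is 2 − 1 = 1 and tw(G) ≤ 1. Since G has at least one edge (e.g. 1–4), it is not an edgeless graph, so tw(G) ≥ 1. Combining the bounds, tw(G) = 1.

Treewidth 1.
One such decomposition:
Bags: B1 = {1, 4}  B2 = {4, 6}  B3 = {4, 7}  B4 = {3, 4}  B5 = {4, 5}  B6 = {2, 4}
Tree: B1–B2, B1–B3, B3–B4, B2–B5, B4–B6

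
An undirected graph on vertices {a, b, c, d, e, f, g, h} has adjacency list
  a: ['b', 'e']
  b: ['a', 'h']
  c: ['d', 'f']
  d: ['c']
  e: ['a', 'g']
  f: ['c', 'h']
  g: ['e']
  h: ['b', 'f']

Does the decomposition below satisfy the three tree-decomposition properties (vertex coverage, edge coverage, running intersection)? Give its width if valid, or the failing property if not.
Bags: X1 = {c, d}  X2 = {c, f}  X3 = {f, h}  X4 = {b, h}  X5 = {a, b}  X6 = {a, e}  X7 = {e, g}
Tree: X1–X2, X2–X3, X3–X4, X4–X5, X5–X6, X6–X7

Every vertex of G appears in some bag (union = {a, b, c, d, e, f, g, h}); every edge is covered by a bag; and for each vertex v the set of bags containing v is connected in the bag tree. The decomposition is therefore valid. The largest bag has 2 vertices, so the width is 1.

Yes; width 1.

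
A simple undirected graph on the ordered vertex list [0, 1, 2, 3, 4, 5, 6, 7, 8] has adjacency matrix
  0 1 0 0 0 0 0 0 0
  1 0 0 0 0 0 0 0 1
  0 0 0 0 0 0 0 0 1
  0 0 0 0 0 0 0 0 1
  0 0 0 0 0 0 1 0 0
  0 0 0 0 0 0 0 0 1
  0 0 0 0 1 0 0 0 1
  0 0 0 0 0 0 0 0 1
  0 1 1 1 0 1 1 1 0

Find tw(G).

1

A width-1 tree decomposition is:
Bags: B1 = {3, 8}  B2 = {1, 8}  B3 = {5, 8}  B4 = {6, 8}  B5 = {4, 6}  B6 = {7, 8}  B7 = {2, 8}  B8 = {0, 1}
Tree: B1–B2, B1–B3, B1–B4, B4–B5, B1–B6, B3–B7, B2–B8
Every bag has size at most 2, so the width is 2 − 1 = 1 and tw(G) ≤ 1. Any graph with an edge has treewidth ≥ 1, and G has the edge 3–8. Therefore the treewidth is 1.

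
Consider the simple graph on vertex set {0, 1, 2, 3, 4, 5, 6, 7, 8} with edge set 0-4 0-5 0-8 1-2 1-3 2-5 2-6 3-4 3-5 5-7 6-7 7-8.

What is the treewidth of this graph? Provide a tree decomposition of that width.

Each bag holds 4 vertices, so the decomposition has width 3, which upper-bounds the treewidth. For the lower bound: the 4 vertex sets {1,2,6}, {7}, {5}, {0,3,4,8} are disjoint, each induces a connected subgraph, and every pair is joined by at least one edge of G. Contracting each set to a single vertex therefore yields K_{4} as a minor, and since treewidth is minor-monotone, tw(G) ≥ tw(K_{4}) = 3. The upper and lower bounds meet at 3, so that is the treewidth.

Treewidth 3.
One optimal decomposition is:
Bags: B1 = {1, 2, 6, 7}  B2 = {1, 2, 5, 7}  B3 = {1, 3, 5, 7}  B4 = {3, 5, 7, 8}  B5 = {0, 3, 5, 8}  B6 = {0, 3, 4, 8}
Tree: B1–B2, B2–B3, B3–B4, B4–B5, B5–B6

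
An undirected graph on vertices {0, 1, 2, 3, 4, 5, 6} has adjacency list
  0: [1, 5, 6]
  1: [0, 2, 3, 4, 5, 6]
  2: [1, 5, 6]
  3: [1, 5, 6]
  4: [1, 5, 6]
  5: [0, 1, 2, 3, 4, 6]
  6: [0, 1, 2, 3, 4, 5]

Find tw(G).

3

A width-3 tree decomposition is:
Bags: B1 = {1, 3, 5, 6}  B2 = {1, 4, 5, 6}  B3 = {1, 2, 5, 6}  B4 = {0, 1, 5, 6}
Tree: B1–B2, B2–B3, B2–B4
Every bag has size at most 4, so the width is 4 − 1 = 3 and tw(G) ≤ 3. Conversely, {0, 1, 5, 6} is a clique of size 4, and the vertices of any clique must share a bag in every tree decomposition; so some bag has ≥ 4 vertices and tw(G) ≥ 3. Therefore the treewidth is 3.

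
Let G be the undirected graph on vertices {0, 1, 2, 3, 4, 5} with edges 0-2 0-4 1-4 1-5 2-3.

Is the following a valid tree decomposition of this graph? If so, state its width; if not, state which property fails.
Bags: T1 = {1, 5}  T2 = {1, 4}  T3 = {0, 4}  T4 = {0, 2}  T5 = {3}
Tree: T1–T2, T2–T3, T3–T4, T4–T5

A tree decomposition must satisfy three properties: every vertex lies in some bag; for every edge, both endpoints lie together in some bag; and for every vertex, the bags containing it form a connected subtree. Here edge (2,3) lies in no bag, so the decomposition is invalid.

No — edge (2,3) lies in no bag.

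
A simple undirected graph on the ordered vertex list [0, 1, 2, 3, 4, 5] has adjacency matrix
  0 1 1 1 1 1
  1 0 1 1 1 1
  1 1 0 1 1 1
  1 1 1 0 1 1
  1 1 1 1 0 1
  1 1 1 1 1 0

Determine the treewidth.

A width-5 tree decomposition is:
Bags: B1 = {0, 1, 2, 3, 4, 5}
Tree: (single bag)
With just one bag of size 6, the width is 6 − 1 = 5, so tw(G) ≤ 5. Conversely, {0, 1, 2, 3, 4, 5} is a clique of size 6, and the vertices of any clique must share a bag in every tree decomposition; so some bag has ≥ 6 vertices and tw(G) ≥ 5. Hence tw(G) = 5 exactly.

5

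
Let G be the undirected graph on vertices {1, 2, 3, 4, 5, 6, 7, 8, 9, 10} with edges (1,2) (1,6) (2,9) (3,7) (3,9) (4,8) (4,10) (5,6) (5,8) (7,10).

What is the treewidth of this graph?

A width-2 tree decomposition is:
Bags: B1 = {3, 7, 10}  B2 = {3, 9, 10}  B3 = {2, 9, 10}  B4 = {1, 2, 10}  B5 = {1, 6, 10}  B6 = {5, 6, 10}  B7 = {5, 8, 10}  B8 = {4, 8, 10}
Tree: B1–B2, B2–B3, B3–B4, B4–B5, B5–B6, B6–B7, B7–B8
The largest bag has 3 vertices, giving width 2; this decomposition certifies tw(G) ≤ 2. The edges 10–7–3–9–2–1–6–5–8–4–10 form a cycle, so G is not a tree and its treewidth is at least 2. Therefore the treewidth is 2.

2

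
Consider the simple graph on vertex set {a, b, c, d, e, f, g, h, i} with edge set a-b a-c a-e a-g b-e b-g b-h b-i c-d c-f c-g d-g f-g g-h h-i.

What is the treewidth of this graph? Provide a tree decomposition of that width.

The largest bag has 3 vertices, giving width 2; this decomposition certifies tw(G) ≤ 2. Conversely, {b, g, h} is a clique of size 3, and the vertices of any clique must share a bag in every tree decomposition; so some bag has ≥ 3 vertices and tw(G) ≥ 2. Therefore the treewidth is 2.

Treewidth 2.
One optimal decomposition is:
Bags: B1 = {a, b, g}  B2 = {a, b, e}  B3 = {b, g, h}  B4 = {a, c, g}  B5 = {b, h, i}  B6 = {c, f, g}  B7 = {c, d, g}
Tree: B1–B2, B1–B3, B1–B4, B3–B5, B4–B6, B4–B7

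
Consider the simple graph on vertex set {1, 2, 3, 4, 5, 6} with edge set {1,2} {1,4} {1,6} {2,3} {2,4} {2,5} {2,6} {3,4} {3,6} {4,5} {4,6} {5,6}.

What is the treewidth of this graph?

A width-3 tree decomposition is:
Bags: B1 = {1, 2, 4, 6}  B2 = {2, 4, 5, 6}  B3 = {2, 3, 4, 6}
Tree: B1–B2, B2–B3
Every bag has size at most 4, so the width is 4 − 1 = 3 and tw(G) ≤ 3. On the other hand G contains the 4-clique {1, 2, 4, 6}. A clique must lie in a single bag of any decomposition, so no decomposition can have width below 3. Combining the bounds, tw(G) = 3.

3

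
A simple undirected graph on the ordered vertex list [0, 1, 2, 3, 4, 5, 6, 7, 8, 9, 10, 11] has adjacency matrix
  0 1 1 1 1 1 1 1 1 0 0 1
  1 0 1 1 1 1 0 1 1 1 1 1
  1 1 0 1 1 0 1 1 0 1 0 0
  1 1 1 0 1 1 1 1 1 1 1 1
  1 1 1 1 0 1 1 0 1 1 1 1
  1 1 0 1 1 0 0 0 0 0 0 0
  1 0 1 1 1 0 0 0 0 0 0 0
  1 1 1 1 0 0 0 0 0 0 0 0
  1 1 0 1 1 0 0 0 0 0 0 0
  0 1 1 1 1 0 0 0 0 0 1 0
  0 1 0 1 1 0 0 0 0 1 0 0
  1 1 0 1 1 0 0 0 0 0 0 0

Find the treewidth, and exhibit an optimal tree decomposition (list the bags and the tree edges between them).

Each bag holds 5 vertices, so the decomposition has width 4, which upper-bounds the treewidth. Conversely, {0, 1, 3, 4, 8} is a clique of size 5, and the vertices of any clique must share a bag in every tree decomposition; so some bag has ≥ 5 vertices and tw(G) ≥ 4. Combining the bounds, tw(G) = 4.

Treewidth 4.
One optimal decomposition is:
Bags: B1 = {0, 1, 2, 3, 7}  B2 = {0, 1, 2, 3, 4}  B3 = {1, 2, 3, 4, 9}  B4 = {0, 1, 3, 4, 11}  B5 = {0, 1, 3, 4, 8}  B6 = {1, 3, 4, 9, 10}  B7 = {0, 2, 3, 4, 6}  B8 = {0, 1, 3, 4, 5}
Tree: B1–B2, B2–B3, B2–B4, B2–B5, B3–B6, B2–B7, B4–B8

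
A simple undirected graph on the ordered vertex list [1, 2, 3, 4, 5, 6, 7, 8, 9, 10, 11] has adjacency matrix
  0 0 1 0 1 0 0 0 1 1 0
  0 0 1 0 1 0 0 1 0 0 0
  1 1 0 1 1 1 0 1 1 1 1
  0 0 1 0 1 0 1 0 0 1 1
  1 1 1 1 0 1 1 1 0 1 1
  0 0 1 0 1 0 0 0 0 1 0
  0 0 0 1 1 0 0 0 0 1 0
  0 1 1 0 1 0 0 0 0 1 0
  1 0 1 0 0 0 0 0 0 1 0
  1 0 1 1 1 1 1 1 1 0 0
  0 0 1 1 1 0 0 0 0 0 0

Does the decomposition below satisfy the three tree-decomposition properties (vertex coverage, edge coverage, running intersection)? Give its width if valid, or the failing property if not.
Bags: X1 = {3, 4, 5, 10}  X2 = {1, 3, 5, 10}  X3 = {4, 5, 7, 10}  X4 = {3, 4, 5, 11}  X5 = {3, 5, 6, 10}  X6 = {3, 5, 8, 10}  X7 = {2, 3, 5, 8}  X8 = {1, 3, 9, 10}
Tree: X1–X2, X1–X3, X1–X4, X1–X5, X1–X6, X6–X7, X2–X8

Every vertex of G appears in some bag (union = {1, 2, 3, 4, 5, 6, 7, 8, 9, 10, 11}); every edge is covered by a bag; and for each vertex v the set of bags containing v is connected in the bag tree. The decomposition is therefore valid. The largest bag has 4 vertices, so the width is 3.

Yes; width 3.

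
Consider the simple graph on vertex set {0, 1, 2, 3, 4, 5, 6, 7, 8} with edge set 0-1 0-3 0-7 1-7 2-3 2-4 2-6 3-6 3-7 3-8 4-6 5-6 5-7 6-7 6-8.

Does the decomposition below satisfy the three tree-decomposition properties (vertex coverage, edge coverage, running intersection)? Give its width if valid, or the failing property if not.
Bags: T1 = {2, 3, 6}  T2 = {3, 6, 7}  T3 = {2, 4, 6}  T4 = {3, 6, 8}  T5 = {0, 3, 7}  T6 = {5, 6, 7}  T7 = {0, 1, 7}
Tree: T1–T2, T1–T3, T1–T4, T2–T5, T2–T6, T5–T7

Yes; width 2.

Every vertex of G appears in some bag (union = {0, 1, 2, 3, 4, 5, 6, 7, 8}); every edge is covered by a bag; and for each vertex v the set of bags containing v is connected in the bag tree. The decomposition is therefore valid. The largest bag has 3 vertices, so the width is 2.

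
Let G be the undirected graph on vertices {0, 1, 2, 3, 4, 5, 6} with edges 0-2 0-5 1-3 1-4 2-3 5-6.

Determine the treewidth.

1

A width-1 tree decomposition is:
Bags: B1 = {1, 4}  B2 = {1, 3}  B3 = {2, 3}  B4 = {0, 2}  B5 = {0, 5}  B6 = {5, 6}
Tree: B1–B2, B2–B3, B3–B4, B4–B5, B5–B6
Every bag has size at most 2, so the width is 2 − 1 = 1 and tw(G) ≤ 1. G has an edge, so its treewidth is at least 1. Hence tw(G) = 1 exactly.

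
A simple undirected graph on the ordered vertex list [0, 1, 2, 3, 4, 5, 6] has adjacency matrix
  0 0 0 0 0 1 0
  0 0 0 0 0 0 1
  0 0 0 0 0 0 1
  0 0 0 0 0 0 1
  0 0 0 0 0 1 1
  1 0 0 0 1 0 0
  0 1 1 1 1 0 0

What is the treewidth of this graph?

1

A width-1 tree decomposition is:
Bags: B1 = {4, 6}  B2 = {4, 5}  B3 = {1, 6}  B4 = {0, 5}  B5 = {3, 6}  B6 = {2, 6}
Tree: B1–B2, B1–B3, B2–B4, B1–B5, B1–B6
The largest bag has 2 vertices, giving width 1; this decomposition certifies tw(G) ≤ 1. Any graph with an edge has treewidth ≥ 1, and G has the edge 4–6. The upper and lower bounds meet at 1, so that is the treewidth.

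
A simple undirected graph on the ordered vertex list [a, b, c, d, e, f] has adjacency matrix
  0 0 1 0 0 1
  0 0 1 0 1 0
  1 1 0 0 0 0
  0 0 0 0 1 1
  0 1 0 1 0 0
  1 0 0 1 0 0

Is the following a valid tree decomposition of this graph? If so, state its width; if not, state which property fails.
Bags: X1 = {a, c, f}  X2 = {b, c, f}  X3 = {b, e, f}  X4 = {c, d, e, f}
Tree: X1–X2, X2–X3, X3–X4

A tree decomposition must satisfy three properties: every vertex lies in some bag; for every edge, both endpoints lie together in some bag; and for every vertex, the bags containing it form a connected subtree. Here bags containing vertex c are not connected in the tree, so the decomposition is invalid.

No — bags containing vertex c are not connected in the tree.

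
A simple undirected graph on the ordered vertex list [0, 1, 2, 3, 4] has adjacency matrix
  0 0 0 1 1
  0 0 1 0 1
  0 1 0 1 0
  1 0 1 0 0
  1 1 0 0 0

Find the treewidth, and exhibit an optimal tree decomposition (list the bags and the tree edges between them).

Treewidth 2.
One such decomposition:
Bags: B1 = {1, 2, 4}  B2 = {0, 2, 4}  B3 = {0, 2, 3}
Tree: B1–B2, B2–B3

Every bag has size at most 3, so the width is 3 − 1 = 2 and tw(G) ≤ 2. For the lower bound, G contains the cycle 2–1–4–0–3–2, so G is not a forest; only forests have treewidth ≤ 1, hence tw(G) ≥ 2. Hence tw(G) = 2 exactly.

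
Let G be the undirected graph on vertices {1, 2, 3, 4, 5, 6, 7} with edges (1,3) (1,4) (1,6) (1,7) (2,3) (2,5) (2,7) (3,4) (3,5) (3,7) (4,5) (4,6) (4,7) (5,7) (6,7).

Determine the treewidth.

A width-3 tree decomposition is:
Bags: B1 = {2, 3, 5, 7}  B2 = {3, 4, 5, 7}  B3 = {1, 3, 4, 7}  B4 = {1, 4, 6, 7}
Tree: B1–B2, B2–B3, B3–B4
Each bag holds 4 vertices, so the decomposition has width 3, which upper-bounds the treewidth. For the lower bound, the 4 vertices {2, 3, 5, 7} are pairwise adjacent, and any tree decomposition puts a clique entirely inside one bag — forcing width ≥ 3. Hence tw(G) = 3 exactly.

3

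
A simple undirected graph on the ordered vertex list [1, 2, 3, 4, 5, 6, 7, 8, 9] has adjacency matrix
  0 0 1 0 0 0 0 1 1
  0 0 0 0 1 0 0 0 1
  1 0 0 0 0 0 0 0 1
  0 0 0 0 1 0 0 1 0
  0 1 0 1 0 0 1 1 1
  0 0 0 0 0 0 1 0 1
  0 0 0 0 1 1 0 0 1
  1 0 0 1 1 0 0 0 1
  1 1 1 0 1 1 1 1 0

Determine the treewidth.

2

A width-2 tree decomposition is:
Bags: B1 = {5, 8, 9}  B2 = {1, 8, 9}  B3 = {4, 5, 8}  B4 = {2, 5, 9}  B5 = {5, 7, 9}  B6 = {1, 3, 9}  B7 = {6, 7, 9}
Tree: B1–B2, B1–B3, B1–B4, B1–B5, B2–B6, B5–B7
Each bag holds 3 vertices, so the decomposition has width 2, which upper-bounds the treewidth. Conversely, {1, 8, 9} is a clique of size 3, and the vertices of any clique must share a bag in every tree decomposition; so some bag has ≥ 3 vertices and tw(G) ≥ 2. Therefore the treewidth is 2.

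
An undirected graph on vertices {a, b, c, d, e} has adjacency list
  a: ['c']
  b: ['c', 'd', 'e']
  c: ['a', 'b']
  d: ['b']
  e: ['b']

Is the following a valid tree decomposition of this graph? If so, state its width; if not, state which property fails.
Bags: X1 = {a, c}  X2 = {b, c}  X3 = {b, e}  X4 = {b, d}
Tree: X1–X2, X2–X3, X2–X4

Yes; width 1.

Checking the three conditions: (i) the bags cover all of {a, b, c, d, e}; (ii) for each edge, some bag contains both endpoints; (iii) the bags containing any fixed vertex form a subtree. All hold, so the decomposition is valid with width 2 − 1 = 1.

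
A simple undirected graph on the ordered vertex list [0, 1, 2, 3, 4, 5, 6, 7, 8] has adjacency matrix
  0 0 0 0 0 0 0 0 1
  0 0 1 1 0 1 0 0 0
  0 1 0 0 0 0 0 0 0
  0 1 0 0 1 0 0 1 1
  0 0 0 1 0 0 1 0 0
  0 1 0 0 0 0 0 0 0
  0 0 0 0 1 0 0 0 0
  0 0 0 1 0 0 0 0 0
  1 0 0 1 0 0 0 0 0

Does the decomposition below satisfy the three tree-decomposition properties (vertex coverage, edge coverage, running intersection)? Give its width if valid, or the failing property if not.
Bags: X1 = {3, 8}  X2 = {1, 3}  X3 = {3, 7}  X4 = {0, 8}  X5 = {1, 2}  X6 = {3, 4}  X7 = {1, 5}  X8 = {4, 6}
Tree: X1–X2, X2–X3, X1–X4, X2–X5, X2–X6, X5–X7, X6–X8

Checking the three conditions: (i) the bags cover all of {0, 1, 2, 3, 4, 5, 6, 7, 8}; (ii) for each edge, some bag contains both endpoints; (iii) the bags containing any fixed vertex form a subtree. All hold, so the decomposition is valid with width 2 − 1 = 1.

Yes; width 1.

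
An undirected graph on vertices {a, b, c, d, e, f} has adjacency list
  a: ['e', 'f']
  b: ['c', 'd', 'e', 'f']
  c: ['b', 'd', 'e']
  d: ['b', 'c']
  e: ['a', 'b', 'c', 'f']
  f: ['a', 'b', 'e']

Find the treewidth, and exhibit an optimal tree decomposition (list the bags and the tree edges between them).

Each bag holds 3 vertices, so the decomposition has width 2, which upper-bounds the treewidth. On the other hand G contains the 3-clique {b, c, d}. A clique must lie in a single bag of any decomposition, so no decomposition can have width below 2. Hence tw(G) = 2 exactly.

Treewidth 2.
Bags: B1 = {b, e, f}  B2 = {b, c, e}  B3 = {a, e, f}  B4 = {b, c, d}
Tree: B1–B2, B1–B3, B2–B4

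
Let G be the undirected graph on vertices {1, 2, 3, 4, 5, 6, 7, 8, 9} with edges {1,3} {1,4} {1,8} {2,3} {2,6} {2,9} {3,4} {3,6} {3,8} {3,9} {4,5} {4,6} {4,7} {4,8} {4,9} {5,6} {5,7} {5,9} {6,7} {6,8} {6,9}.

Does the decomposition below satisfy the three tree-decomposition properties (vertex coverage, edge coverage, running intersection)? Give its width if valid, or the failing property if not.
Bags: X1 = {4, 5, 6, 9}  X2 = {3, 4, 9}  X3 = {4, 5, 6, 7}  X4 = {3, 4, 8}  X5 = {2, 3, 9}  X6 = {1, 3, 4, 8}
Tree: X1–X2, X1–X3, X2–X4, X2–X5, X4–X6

A tree decomposition must satisfy three properties: every vertex lies in some bag; for every edge, both endpoints lie together in some bag; and for every vertex, the bags containing it form a connected subtree. Here edge (6,3) lies in no bag, so the decomposition is invalid.

No — edge (6,3) lies in no bag.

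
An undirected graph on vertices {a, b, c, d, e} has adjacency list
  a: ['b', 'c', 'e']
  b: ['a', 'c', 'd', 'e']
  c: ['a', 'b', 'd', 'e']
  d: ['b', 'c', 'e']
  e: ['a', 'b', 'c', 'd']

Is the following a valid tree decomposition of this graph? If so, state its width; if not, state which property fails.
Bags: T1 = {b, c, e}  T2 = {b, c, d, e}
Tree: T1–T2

No — vertex a appears in no bag.

A tree decomposition must satisfy three properties: every vertex lies in some bag; for every edge, both endpoints lie together in some bag; and for every vertex, the bags containing it form a connected subtree. Here vertex a appears in no bag, so the decomposition is invalid.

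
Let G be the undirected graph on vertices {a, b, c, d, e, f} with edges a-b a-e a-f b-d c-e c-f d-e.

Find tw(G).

A width-2 tree decomposition is:
Bags: B1 = {b, d, e}  B2 = {a, b, e}  B3 = {a, c, e}  B4 = {a, c, f}
Tree: B1–B2, B2–B3, B3–B4
The largest bag has 3 vertices, giving width 2; this decomposition certifies tw(G) ≤ 2. Since d–b–a–e–d is a cycle in G, G is not acyclic. Forests are exactly the graphs of treewidth ≤ 1, so tw(G) ≥ 2. Therefore the treewidth is 2.

2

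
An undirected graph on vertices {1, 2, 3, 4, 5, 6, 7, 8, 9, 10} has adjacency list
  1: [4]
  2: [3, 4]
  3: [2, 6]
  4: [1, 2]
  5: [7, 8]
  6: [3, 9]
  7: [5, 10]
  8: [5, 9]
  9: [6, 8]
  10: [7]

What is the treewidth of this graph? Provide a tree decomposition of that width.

The largest bag has 2 vertices, giving width 1; this decomposition certifies tw(G) ≤ 1. Since G has at least one edge (e.g. 1–4), it is not an edgeless graph, so tw(G) ≥ 1. Therefore the treewidth is 1.

Treewidth 1.
One such decomposition:
Bags: B1 = {1, 4}  B2 = {2, 4}  B3 = {2, 3}  B4 = {3, 6}  B5 = {6, 9}  B6 = {8, 9}  B7 = {5, 8}  B8 = {5, 7}  B9 = {7, 10}
Tree: B1–B2, B2–B3, B3–B4, B4–B5, B5–B6, B6–B7, B7–B8, B8–B9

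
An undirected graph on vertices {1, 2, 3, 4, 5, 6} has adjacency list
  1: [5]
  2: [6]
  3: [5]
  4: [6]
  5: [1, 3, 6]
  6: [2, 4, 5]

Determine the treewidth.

A width-1 tree decomposition is:
Bags: B1 = {2, 6}  B2 = {5, 6}  B3 = {1, 5}  B4 = {3, 5}  B5 = {4, 6}
Tree: B1–B2, B2–B3, B2–B4, B2–B5
Each bag holds 2 vertices, so the decomposition has width 1, which upper-bounds the treewidth. G has an edge, so its treewidth is at least 1. The upper and lower bounds meet at 1, so that is the treewidth.

1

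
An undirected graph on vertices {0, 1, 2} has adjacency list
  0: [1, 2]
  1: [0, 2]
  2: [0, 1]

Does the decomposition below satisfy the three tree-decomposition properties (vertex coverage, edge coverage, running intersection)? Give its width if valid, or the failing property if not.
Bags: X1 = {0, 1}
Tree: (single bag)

No — vertex 2 appears in no bag.

A tree decomposition must satisfy three properties: every vertex lies in some bag; for every edge, both endpoints lie together in some bag; and for every vertex, the bags containing it form a connected subtree. Here vertex 2 appears in no bag, so the decomposition is invalid.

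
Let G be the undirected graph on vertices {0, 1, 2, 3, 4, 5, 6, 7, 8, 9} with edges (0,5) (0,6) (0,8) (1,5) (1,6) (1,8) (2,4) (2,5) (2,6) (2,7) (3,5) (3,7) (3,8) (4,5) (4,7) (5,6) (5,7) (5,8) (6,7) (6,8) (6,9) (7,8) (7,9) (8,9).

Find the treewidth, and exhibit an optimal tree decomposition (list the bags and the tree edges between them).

Every bag has size at most 4, so the width is 4 − 1 = 3 and tw(G) ≤ 3. On the other hand G contains the 4-clique {6, 7, 8, 9}. A clique must lie in a single bag of any decomposition, so no decomposition can have width below 3. Therefore the treewidth is 3.

Treewidth 3.
One such decomposition:
Bags: B1 = {5, 6, 7, 8}  B2 = {3, 5, 7, 8}  B3 = {1, 5, 6, 8}  B4 = {2, 5, 6, 7}  B5 = {6, 7, 8, 9}  B6 = {0, 5, 6, 8}  B7 = {2, 4, 5, 7}
Tree: B1–B2, B1–B3, B1–B4, B1–B5, B3–B6, B4–B7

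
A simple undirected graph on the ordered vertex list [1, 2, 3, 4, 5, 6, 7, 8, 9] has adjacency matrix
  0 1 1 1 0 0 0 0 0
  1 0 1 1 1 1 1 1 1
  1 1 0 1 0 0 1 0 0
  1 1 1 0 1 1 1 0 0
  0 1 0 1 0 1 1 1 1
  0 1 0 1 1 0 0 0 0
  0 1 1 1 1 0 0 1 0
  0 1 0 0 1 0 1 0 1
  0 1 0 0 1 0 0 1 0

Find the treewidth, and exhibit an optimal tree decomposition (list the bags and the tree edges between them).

Treewidth 3.
One such decomposition:
Bags: B1 = {2, 4, 5, 7}  B2 = {2, 4, 5, 6}  B3 = {2, 5, 7, 8}  B4 = {2, 5, 8, 9}  B5 = {2, 3, 4, 7}  B6 = {1, 2, 3, 4}
Tree: B1–B2, B1–B3, B3–B4, B1–B5, B5–B6

Each bag holds 4 vertices, so the decomposition has width 3, which upper-bounds the treewidth. For the lower bound, the 4 vertices {2, 5, 8, 9} are pairwise adjacent, and any tree decomposition puts a clique entirely inside one bag — forcing width ≥ 3. Combining the bounds, tw(G) = 3.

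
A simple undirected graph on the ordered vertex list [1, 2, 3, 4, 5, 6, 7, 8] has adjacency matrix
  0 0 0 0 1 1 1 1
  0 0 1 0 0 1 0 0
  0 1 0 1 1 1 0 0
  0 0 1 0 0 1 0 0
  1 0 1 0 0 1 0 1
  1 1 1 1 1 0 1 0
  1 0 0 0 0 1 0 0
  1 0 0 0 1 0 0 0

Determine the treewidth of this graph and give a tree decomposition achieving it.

Treewidth 2.
One optimal decomposition is:
Bags: B1 = {1, 5, 6}  B2 = {3, 5, 6}  B3 = {1, 5, 8}  B4 = {2, 3, 6}  B5 = {1, 6, 7}  B6 = {3, 4, 6}
Tree: B1–B2, B1–B3, B2–B4, B1–B5, B2–B6

The largest bag has 3 vertices, giving width 2; this decomposition certifies tw(G) ≤ 2. For the lower bound, the 3 vertices {1, 5, 8} are pairwise adjacent, and any tree decomposition puts a clique entirely inside one bag — forcing width ≥ 2. Therefore the treewidth is 2.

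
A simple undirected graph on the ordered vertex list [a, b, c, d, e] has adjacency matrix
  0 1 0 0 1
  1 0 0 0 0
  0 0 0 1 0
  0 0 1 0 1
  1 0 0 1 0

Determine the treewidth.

1

A width-1 tree decomposition is:
Bags: B1 = {a, b}  B2 = {a, e}  B3 = {d, e}  B4 = {c, d}
Tree: B1–B2, B2–B3, B3–B4
Every bag has size at most 2, so the width is 2 − 1 = 1 and tw(G) ≤ 1. G has an edge, so its treewidth is at least 1. The upper and lower bounds meet at 1, so that is the treewidth.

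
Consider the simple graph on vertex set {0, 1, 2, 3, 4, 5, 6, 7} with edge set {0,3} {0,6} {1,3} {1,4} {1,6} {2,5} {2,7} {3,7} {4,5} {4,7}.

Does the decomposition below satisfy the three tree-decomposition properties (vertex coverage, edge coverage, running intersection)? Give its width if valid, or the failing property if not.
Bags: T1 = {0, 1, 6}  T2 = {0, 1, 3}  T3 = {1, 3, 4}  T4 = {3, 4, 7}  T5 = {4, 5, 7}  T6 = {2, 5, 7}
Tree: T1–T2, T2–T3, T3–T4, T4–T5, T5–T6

Vertex coverage: the bags together contain {0, 1, 2, 3, 4, 5, 6, 7}, the full vertex set. Edge coverage: each edge of G has both endpoints in at least one bag. Running intersection: for every vertex, the bags containing it form a connected subtree. All three properties hold, so this is a valid tree decomposition of width max|bag| − 1 = 2, and hence tw(G) ≤ 2.

Yes; width 2.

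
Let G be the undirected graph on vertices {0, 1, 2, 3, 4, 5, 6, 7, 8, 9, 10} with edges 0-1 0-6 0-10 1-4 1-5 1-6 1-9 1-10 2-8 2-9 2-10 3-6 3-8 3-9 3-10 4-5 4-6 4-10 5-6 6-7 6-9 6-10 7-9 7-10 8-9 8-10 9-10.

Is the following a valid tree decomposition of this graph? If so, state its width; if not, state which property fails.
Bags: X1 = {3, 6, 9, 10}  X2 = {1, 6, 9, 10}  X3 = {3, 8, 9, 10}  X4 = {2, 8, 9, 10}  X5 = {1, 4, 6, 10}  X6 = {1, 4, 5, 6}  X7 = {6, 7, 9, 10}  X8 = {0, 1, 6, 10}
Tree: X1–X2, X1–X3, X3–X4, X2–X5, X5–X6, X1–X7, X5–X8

Checking the three conditions: (i) the bags cover all of {0, 1, 2, 3, 4, 5, 6, 7, 8, 9, 10}; (ii) for each edge, some bag contains both endpoints; (iii) the bags containing any fixed vertex form a subtree. All hold, so the decomposition is valid with width 4 − 1 = 3.

Yes; width 3.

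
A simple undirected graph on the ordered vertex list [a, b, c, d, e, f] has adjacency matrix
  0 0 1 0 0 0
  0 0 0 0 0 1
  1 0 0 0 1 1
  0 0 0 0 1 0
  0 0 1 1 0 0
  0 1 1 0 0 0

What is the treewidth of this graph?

A width-1 tree decomposition is:
Bags: B1 = {d, e}  B2 = {c, e}  B3 = {c, f}  B4 = {a, c}  B5 = {b, f}
Tree: B1–B2, B2–B3, B3–B4, B3–B5
Each bag holds 2 vertices, so the decomposition has width 1, which upper-bounds the treewidth. G has an edge, so its treewidth is at least 1. Therefore the treewidth is 1.

1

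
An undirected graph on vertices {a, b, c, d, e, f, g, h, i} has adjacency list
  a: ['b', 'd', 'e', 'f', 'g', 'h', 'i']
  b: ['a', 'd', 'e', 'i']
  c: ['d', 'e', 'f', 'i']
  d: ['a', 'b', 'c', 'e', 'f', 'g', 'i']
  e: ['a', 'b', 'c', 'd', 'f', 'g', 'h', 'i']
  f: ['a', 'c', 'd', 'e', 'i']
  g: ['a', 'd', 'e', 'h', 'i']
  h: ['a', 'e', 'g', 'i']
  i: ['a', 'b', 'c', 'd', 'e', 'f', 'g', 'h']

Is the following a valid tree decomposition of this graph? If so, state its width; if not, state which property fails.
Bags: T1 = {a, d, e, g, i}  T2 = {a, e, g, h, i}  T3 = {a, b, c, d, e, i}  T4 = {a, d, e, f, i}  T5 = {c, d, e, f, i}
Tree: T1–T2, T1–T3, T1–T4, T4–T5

No — bags containing vertex c are not connected in the tree.

A tree decomposition must satisfy three properties: every vertex lies in some bag; for every edge, both endpoints lie together in some bag; and for every vertex, the bags containing it form a connected subtree. Here bags containing vertex c are not connected in the tree, so the decomposition is invalid.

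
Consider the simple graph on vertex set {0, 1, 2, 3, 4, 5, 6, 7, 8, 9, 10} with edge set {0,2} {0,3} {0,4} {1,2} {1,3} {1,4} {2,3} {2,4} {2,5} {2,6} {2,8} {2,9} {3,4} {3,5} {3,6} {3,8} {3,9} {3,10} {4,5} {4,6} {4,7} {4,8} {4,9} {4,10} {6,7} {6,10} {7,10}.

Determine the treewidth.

3

A width-3 tree decomposition is:
Bags: B1 = {0, 2, 3, 4}  B2 = {2, 3, 4, 6}  B3 = {3, 4, 6, 10}  B4 = {1, 2, 3, 4}  B5 = {2, 3, 4, 9}  B6 = {2, 3, 4, 8}  B7 = {2, 3, 4, 5}  B8 = {4, 6, 7, 10}
Tree: B1–B2, B2–B3, B1–B4, B2–B5, B4–B6, B1–B7, B3–B8
Each bag holds 4 vertices, so the decomposition has width 3, which upper-bounds the treewidth. On the other hand G contains the 4-clique {0, 2, 3, 4}. A clique must lie in a single bag of any decomposition, so no decomposition can have width below 3. Therefore the treewidth is 3.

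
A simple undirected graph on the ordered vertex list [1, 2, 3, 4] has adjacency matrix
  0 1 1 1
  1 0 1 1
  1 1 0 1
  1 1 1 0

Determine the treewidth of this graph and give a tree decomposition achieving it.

With just one bag of size 4, the width is 4 − 1 = 3, so tw(G) ≤ 3. On the other hand G contains the 4-clique {1, 2, 3, 4}. A clique must lie in a single bag of any decomposition, so no decomposition can have width below 3. The upper and lower bounds meet at 3, so that is the treewidth.

Treewidth 3.
Bags: B1 = {1, 2, 3, 4}
Tree: (single bag)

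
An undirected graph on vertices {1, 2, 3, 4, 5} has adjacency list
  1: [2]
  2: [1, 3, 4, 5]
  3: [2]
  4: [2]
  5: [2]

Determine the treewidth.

1

A width-1 tree decomposition is:
Bags: B1 = {2, 4}  B2 = {2, 5}  B3 = {1, 2}  B4 = {2, 3}
Tree: B1–B2, B1–B3, B1–B4
The largest bag has 2 vertices, giving width 1; this decomposition certifies tw(G) ≤ 1. G has an edge, so its treewidth is at least 1. The upper and lower bounds meet at 1, so that is the treewidth.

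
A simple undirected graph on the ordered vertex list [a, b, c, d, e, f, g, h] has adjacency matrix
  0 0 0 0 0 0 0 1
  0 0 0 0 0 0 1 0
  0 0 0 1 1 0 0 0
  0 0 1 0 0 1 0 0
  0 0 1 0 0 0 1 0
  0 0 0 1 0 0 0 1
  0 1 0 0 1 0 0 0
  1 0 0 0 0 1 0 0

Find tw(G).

A width-1 tree decomposition is:
Bags: B1 = {a, h}  B2 = {f, h}  B3 = {d, f}  B4 = {c, d}  B5 = {c, e}  B6 = {e, g}  B7 = {b, g}
Tree: B1–B2, B2–B3, B3–B4, B4–B5, B5–B6, B6–B7
Each bag holds 2 vertices, so the decomposition has width 1, which upper-bounds the treewidth. Any graph with an edge has treewidth ≥ 1, and G has the edge a–h. Therefore the treewidth is 1.

1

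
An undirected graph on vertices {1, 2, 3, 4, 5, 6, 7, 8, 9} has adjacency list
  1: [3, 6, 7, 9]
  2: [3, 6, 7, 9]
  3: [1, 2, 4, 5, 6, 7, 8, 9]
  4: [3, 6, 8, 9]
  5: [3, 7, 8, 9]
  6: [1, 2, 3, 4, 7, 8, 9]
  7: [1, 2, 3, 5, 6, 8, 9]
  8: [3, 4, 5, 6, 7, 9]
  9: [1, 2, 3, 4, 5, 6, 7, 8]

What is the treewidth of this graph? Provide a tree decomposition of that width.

Each bag holds 5 vertices, so the decomposition has width 4, which upper-bounds the treewidth. On the other hand G contains the 5-clique {3, 5, 7, 8, 9}. A clique must lie in a single bag of any decomposition, so no decomposition can have width below 4. Therefore the treewidth is 4.

Treewidth 4.
One optimal decomposition is:
Bags: B1 = {3, 6, 7, 8, 9}  B2 = {1, 3, 6, 7, 9}  B3 = {3, 4, 6, 8, 9}  B4 = {3, 5, 7, 8, 9}  B5 = {2, 3, 6, 7, 9}
Tree: B1–B2, B1–B3, B1–B4, B2–B5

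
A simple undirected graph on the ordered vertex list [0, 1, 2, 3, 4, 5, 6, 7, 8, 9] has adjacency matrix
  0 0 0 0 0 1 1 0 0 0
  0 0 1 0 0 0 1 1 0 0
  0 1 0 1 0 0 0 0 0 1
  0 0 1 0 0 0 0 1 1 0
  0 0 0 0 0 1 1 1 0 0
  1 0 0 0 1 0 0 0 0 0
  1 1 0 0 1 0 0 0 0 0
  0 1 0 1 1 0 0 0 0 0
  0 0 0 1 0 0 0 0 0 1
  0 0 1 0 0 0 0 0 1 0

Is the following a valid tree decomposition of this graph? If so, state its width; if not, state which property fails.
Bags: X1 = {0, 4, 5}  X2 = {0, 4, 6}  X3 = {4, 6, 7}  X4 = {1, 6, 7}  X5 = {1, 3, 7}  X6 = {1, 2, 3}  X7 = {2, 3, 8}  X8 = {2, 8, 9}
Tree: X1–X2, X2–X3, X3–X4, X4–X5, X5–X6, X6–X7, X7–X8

Yes; width 2.

Vertex coverage: the bags together contain {0, 1, 2, 3, 4, 5, 6, 7, 8, 9}, the full vertex set. Edge coverage: each edge of G has both endpoints in at least one bag. Running intersection: for every vertex, the bags containing it form a connected subtree. All three properties hold, so this is a valid tree decomposition of width max|bag| − 1 = 2, and hence tw(G) ≤ 2.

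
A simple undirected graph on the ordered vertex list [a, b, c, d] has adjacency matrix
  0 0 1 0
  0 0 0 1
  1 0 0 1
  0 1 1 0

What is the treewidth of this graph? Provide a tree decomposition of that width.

Every bag has size at most 2, so the width is 2 − 1 = 1 and tw(G) ≤ 1. Any graph with an edge has treewidth ≥ 1, and G has the edge d–c. Therefore the treewidth is 1.

Treewidth 1.
One optimal decomposition is:
Bags: B1 = {c, d}  B2 = {a, c}  B3 = {b, d}
Tree: B1–B2, B1–B3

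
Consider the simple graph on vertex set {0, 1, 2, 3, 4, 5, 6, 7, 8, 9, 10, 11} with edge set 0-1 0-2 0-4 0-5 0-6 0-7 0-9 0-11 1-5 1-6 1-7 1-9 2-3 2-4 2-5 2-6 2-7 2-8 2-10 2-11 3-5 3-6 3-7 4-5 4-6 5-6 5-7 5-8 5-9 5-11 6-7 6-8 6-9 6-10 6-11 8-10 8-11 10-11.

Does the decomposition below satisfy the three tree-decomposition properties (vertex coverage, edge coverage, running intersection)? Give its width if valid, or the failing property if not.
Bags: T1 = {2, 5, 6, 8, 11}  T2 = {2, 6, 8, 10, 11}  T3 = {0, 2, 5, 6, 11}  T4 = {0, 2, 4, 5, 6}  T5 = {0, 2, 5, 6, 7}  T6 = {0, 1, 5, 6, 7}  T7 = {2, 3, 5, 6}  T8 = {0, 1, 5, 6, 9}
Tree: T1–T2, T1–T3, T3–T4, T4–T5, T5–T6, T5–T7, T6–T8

No — edge (7,3) lies in no bag.

A tree decomposition must satisfy three properties: every vertex lies in some bag; for every edge, both endpoints lie together in some bag; and for every vertex, the bags containing it form a connected subtree. Here edge (7,3) lies in no bag, so the decomposition is invalid.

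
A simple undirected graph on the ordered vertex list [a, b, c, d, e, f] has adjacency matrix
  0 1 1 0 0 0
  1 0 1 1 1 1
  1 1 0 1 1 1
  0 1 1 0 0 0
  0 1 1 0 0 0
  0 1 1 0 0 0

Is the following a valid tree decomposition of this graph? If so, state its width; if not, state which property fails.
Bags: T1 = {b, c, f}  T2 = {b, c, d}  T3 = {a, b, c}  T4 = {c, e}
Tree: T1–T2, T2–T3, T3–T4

No — edge (b,e) lies in no bag.

A tree decomposition must satisfy three properties: every vertex lies in some bag; for every edge, both endpoints lie together in some bag; and for every vertex, the bags containing it form a connected subtree. Here edge (b,e) lies in no bag, so the decomposition is invalid.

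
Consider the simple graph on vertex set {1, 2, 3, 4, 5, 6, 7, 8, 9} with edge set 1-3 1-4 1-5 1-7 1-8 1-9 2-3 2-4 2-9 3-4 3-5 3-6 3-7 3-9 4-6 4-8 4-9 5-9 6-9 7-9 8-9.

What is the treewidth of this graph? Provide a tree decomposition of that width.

Every bag has size at most 4, so the width is 4 − 1 = 3 and tw(G) ≤ 3. Conversely, {1, 4, 8, 9} is a clique of size 4, and the vertices of any clique must share a bag in every tree decomposition; so some bag has ≥ 4 vertices and tw(G) ≥ 3. Combining the bounds, tw(G) = 3.

Treewidth 3.
One such decomposition:
Bags: B1 = {1, 3, 7, 9}  B2 = {1, 3, 4, 9}  B3 = {1, 4, 8, 9}  B4 = {1, 3, 5, 9}  B5 = {2, 3, 4, 9}  B6 = {3, 4, 6, 9}
Tree: B1–B2, B2–B3, B1–B4, B2–B5, B5–B6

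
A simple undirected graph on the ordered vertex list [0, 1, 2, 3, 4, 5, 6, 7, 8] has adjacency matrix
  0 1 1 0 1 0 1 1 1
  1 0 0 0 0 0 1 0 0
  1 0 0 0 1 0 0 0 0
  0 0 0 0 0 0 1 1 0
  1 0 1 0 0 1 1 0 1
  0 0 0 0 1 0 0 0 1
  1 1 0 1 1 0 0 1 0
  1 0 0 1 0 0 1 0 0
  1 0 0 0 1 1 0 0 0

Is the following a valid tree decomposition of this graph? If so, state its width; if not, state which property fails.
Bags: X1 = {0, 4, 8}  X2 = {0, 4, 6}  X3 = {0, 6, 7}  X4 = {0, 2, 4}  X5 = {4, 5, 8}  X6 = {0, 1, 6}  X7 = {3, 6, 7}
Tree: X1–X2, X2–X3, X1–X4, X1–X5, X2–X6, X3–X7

Checking the three conditions: (i) the bags cover all of {0, 1, 2, 3, 4, 5, 6, 7, 8}; (ii) for each edge, some bag contains both endpoints; (iii) the bags containing any fixed vertex form a subtree. All hold, so the decomposition is valid with width 3 − 1 = 2.

Yes; width 2.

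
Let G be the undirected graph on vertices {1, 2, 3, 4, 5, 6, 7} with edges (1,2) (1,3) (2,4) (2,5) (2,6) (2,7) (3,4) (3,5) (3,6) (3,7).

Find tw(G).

2

A width-2 tree decomposition is:
Bags: B1 = {2, 3, 5}  B2 = {2, 3, 4}  B3 = {1, 2, 3}  B4 = {2, 3, 6}  B5 = {2, 3, 7}
Tree: B1–B2, B2–B3, B3–B4, B4–B5
The largest bag has 3 vertices, giving width 2; this decomposition certifies tw(G) ≤ 2. For the lower bound, G contains the cycle 3–5–2–4–3, so G is not a forest; only forests have treewidth ≤ 1, hence tw(G) ≥ 2. The upper and lower bounds meet at 2, so that is the treewidth.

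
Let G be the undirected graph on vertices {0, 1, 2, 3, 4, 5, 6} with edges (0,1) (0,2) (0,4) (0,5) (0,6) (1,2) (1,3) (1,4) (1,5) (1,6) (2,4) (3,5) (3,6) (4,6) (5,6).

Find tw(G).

3

A width-3 tree decomposition is:
Bags: B1 = {0, 1, 5, 6}  B2 = {0, 1, 4, 6}  B3 = {1, 3, 5, 6}  B4 = {0, 1, 2, 4}
Tree: B1–B2, B1–B3, B2–B4
Every bag has size at most 4, so the width is 4 − 1 = 3 and tw(G) ≤ 3. Conversely, {0, 1, 2, 4} is a clique of size 4, and the vertices of any clique must share a bag in every tree decomposition; so some bag has ≥ 4 vertices and tw(G) ≥ 3. Therefore the treewidth is 3.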